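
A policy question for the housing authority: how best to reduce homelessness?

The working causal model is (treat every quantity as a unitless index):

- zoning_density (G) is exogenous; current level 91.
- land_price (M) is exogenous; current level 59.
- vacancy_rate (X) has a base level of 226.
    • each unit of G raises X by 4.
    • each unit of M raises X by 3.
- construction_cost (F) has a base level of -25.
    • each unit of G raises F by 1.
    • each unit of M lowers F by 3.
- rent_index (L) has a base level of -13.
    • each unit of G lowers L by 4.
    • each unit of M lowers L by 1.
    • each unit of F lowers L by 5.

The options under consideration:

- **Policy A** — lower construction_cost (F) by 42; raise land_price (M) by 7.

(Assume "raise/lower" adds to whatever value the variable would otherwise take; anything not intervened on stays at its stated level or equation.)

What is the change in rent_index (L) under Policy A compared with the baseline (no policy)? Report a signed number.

308

Baseline:
  G = 91
  M = 59
  F = -25 + 91 − 3·59 = -111
  L = -13 − 4·91 − 59 − 5·(-111) = 119
Policy A (F − 42, M + 7):
  G = 91
  M = 59 + 7 = 66
  F = -25 + 91 − 3·66 (−42 from intervention) = -174
  L = -13 − 4·91 − 66 − 5·(-174) = 427
Change in L: 427 − 119 = 308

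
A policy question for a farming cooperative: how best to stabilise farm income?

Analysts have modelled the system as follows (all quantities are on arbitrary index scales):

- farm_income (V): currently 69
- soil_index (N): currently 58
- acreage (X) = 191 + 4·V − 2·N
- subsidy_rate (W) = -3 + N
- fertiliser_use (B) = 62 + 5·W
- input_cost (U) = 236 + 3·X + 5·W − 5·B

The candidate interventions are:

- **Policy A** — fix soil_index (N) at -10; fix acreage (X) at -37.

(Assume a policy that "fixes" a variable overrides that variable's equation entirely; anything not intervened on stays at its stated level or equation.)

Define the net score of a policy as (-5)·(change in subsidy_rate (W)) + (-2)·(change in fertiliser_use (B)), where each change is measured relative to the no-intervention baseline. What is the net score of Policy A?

1020

Baseline:
  N = 58
  W = -3 + 58 = 55
  B = 62 + 5·55 = 337
Policy A (N := -10, X := -37):
  N = -10
  W = -3 + (-10) = -13
  B = 62 + 5·(-13) = -3
ΔW = -13 − 55 = -68; ΔB = -3 − 337 = -340
Score = (-5)·(-68) + (-2)·(-340) = 1020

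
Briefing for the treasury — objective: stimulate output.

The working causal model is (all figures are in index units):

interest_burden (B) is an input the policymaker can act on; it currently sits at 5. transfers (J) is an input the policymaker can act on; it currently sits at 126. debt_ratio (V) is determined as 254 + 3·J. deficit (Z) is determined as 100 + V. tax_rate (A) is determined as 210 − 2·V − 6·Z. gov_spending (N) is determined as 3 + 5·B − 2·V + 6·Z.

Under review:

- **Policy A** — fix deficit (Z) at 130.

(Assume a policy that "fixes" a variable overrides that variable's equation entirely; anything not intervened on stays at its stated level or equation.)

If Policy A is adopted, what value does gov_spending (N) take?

-456

Policy A (Z := 130):
  B = 5
  J = 126
  V = 254 + 3·126 = 632
  Z = 130
  N = 3 + 5·5 − 2·632 + 6·130 = -456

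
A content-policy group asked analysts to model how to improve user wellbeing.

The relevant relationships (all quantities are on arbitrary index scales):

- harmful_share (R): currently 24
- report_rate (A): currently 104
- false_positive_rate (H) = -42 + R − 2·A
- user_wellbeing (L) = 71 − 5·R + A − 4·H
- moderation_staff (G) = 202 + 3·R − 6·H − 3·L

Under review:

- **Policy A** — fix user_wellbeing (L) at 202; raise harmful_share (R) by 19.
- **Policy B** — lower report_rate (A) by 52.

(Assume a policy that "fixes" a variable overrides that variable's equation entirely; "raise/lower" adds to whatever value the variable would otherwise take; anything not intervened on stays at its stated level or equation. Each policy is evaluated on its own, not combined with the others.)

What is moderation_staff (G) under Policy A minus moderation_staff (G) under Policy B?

Policy A (L := 202, R + 19):
  R = 24 + 19 = 43
  A = 104
  H = -42 + 43 − 2·104 = -207
  L = 202
  G = 202 + 3·43 − 6·(-207) − 3·202 = 967
Policy B (A − 52):
  R = 24
  A = 104 − 52 = 52
  H = -42 + 24 − 2·52 = -122
  L = 71 − 5·24 + 52 − 4·(-122) = 491
  G = 202 + 3·24 − 6·(-122) − 3·491 = -467
G: 967 − (-467) = 1434

1434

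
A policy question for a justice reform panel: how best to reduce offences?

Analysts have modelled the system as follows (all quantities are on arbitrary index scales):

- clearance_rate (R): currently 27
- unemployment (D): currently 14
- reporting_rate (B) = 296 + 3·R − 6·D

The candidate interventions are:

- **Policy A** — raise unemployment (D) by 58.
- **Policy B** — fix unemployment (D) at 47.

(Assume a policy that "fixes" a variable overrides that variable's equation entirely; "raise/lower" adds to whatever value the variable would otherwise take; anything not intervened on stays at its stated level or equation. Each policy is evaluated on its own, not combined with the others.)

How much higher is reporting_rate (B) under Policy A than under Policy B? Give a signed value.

Policy A (D + 58):
  R = 27
  D = 14 + 58 = 72
  B = 296 + 3·27 − 6·72 = -55
Policy B (D := 47):
  R = 27
  D = 47
  B = 296 + 3·27 − 6·47 = 95
B: -55 − 95 = -150

-150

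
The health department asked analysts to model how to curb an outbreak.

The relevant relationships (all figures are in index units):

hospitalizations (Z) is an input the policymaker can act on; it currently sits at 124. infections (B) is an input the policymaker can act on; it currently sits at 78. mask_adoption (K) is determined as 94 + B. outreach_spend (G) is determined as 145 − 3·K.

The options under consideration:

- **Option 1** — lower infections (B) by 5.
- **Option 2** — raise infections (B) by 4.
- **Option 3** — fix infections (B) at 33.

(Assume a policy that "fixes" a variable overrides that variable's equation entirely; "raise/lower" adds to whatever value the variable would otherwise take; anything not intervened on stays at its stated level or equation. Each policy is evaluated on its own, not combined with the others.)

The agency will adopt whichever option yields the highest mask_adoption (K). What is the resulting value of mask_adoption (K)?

176

Option 1 (B − 5):
  B = 78 − 5 = 73
  K = 94 + 73 = 167
Option 2 (B + 4):
  B = 78 + 4 = 82
  K = 94 + 82 = 176
Option 3 (B := 33):
  B = 33
  K = 94 + 33 = 127
Comparing — Option 1: K=167, Option 2: K=176, Option 3: K=127. Highest is 176 (Option 2).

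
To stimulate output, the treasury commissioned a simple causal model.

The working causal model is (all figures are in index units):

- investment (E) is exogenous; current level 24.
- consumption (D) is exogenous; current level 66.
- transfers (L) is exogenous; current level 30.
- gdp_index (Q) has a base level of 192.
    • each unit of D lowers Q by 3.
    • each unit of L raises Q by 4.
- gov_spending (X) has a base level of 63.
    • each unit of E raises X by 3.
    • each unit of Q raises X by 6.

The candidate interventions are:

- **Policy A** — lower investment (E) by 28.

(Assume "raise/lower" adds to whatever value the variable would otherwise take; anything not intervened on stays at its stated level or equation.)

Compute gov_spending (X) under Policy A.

Policy A (E − 28):
  E = 24 − 28 = -4
  D = 66
  L = 30
  Q = 192 − 3·66 + 4·30 = 114
  X = 63 + 3·(-4) + 6·114 = 735

735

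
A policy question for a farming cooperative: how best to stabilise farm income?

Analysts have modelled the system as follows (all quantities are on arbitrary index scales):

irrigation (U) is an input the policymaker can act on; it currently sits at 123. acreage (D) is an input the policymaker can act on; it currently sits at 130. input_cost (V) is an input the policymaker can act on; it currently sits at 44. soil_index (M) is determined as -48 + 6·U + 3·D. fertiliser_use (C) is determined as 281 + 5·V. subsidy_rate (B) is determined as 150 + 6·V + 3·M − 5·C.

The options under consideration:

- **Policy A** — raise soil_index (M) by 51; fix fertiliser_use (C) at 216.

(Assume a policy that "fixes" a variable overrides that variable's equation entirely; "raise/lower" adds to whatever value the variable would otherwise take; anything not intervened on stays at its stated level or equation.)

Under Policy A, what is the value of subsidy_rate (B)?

Policy A (M + 51, C := 216):
  U = 123
  D = 130
  V = 44
  M = -48 + 6·123 + 3·130 (+51 from intervention) = 1131
  C = 216
  B = 150 + 6·44 + 3·1131 − 5·216 = 2727

2727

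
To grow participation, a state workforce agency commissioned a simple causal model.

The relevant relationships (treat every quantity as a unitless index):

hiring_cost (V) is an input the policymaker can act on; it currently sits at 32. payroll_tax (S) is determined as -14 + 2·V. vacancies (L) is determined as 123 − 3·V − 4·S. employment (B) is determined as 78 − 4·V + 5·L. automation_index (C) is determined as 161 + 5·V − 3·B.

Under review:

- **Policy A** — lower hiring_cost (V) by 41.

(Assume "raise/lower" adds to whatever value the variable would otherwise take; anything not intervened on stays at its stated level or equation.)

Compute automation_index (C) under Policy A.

-4396

Policy A (V − 41):
  V = 32 − 41 = -9
  S = -14 + 2·(-9) = -32
  L = 123 − 3·(-9) − 4·(-32) = 278
  B = 78 − 4·(-9) + 5·278 = 1504
  C = 161 + 5·(-9) − 3·1504 = -4396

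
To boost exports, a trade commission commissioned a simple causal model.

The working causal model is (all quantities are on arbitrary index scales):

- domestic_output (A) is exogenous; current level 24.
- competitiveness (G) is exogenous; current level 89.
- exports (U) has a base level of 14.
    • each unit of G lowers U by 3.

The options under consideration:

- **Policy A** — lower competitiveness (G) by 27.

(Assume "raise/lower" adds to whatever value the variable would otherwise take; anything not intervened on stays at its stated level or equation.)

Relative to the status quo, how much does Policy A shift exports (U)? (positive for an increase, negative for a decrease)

81

Baseline:
  G = 89
  U = 14 − 3·89 = -253
Policy A (G − 27):
  G = 89 − 27 = 62
  U = 14 − 3·62 = -172
Change in U: -172 − (-253) = 81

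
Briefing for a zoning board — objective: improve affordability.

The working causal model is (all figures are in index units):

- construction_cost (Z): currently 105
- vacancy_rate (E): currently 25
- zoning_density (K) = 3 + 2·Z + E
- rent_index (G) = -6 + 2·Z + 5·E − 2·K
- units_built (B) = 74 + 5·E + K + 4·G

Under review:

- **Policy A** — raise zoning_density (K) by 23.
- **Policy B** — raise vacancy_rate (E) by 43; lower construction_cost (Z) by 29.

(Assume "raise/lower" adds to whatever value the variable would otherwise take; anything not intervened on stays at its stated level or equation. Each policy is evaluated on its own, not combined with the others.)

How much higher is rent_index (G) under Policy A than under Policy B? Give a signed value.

Policy A (K + 23):
  Z = 105
  E = 25
  K = 3 + 2·105 + 25 (+23 from intervention) = 261
  G = -6 + 2·105 + 5·25 − 2·261 = -193
Policy B (E + 43, Z − 29):
  Z = 105 − 29 = 76
  E = 25 + 43 = 68
  K = 3 + 2·76 + 68 = 223
  G = -6 + 2·76 + 5·68 − 2·223 = 40
G: -193 − 40 = -233

-233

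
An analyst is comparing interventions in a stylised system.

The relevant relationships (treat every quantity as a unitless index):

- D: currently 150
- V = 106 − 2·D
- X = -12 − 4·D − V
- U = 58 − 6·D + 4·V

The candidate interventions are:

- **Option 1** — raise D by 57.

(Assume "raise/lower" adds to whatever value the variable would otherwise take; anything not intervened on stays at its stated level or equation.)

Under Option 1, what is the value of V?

Option 1 (D + 57):
  D = 150 + 57 = 207
  V = 106 − 2·207 = -308

-308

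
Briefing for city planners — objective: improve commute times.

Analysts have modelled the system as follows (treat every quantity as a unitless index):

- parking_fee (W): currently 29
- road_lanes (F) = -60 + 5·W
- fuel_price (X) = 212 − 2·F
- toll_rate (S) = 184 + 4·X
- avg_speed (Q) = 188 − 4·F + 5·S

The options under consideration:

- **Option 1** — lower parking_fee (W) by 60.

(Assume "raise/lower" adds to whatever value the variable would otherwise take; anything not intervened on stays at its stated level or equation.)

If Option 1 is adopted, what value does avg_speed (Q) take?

14808

Option 1 (W − 60):
  W = 29 − 60 = -31
  F = -60 + 5·(-31) = -215
  X = 212 − 2·(-215) = 642
  S = 184 + 4·642 = 2752
  Q = 188 − 4·(-215) + 5·2752 = 14808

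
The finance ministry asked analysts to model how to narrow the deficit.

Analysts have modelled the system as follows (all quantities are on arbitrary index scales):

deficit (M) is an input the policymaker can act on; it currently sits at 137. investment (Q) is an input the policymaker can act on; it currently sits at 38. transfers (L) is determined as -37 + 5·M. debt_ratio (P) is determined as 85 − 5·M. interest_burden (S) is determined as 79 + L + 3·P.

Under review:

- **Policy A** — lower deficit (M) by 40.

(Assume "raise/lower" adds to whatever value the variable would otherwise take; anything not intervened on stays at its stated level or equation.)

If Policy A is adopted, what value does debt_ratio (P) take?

-400

Policy A (M − 40):
  M = 137 − 40 = 97
  P = 85 − 5·97 = -400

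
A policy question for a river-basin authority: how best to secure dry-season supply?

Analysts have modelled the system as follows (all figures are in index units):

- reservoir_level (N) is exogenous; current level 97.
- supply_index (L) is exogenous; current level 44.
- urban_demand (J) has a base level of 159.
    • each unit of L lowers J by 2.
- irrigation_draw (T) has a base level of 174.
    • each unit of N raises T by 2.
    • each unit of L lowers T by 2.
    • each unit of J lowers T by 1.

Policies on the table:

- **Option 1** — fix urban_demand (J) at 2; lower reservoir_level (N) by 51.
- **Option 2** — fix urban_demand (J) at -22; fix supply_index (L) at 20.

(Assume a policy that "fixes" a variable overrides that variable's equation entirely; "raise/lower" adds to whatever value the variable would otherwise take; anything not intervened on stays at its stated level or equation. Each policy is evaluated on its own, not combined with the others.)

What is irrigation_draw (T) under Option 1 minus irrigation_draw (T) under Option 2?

-174

Option 1 (J := 2, N − 51):
  N = 97 − 51 = 46
  L = 44
  J = 2
  T = 174 + 2·46 − 2·44 − 2 = 176
Option 2 (J := -22, L := 20):
  N = 97
  L = 20
  J = -22
  T = 174 + 2·97 − 2·20 − (-22) = 350
T: 176 − 350 = -174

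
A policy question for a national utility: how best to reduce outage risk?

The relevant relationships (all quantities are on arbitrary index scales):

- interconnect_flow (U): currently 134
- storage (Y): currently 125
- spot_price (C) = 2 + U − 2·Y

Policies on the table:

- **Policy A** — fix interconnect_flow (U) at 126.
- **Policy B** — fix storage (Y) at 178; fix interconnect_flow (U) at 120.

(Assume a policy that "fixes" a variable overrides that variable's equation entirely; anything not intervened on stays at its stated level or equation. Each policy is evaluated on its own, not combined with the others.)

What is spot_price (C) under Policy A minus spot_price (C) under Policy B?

112

Policy A (U := 126):
  U = 126
  Y = 125
  C = 2 + 126 − 2·125 = -122
Policy B (Y := 178, U := 120):
  U = 120
  Y = 178
  C = 2 + 120 − 2·178 = -234
C: -122 − (-234) = 112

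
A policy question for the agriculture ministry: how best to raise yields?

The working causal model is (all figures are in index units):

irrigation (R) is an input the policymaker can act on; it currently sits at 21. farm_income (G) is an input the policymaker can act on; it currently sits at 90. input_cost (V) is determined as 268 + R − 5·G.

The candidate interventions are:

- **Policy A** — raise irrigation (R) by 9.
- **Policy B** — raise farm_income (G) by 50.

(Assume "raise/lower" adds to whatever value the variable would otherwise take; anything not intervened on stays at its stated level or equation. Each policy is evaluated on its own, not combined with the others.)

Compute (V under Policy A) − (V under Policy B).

259

Policy A (R + 9):
  R = 21 + 9 = 30
  G = 90
  V = 268 + 30 − 5·90 = -152
Policy B (G + 50):
  R = 21
  G = 90 + 50 = 140
  V = 268 + 21 − 5·140 = -411
V: -152 − (-411) = 259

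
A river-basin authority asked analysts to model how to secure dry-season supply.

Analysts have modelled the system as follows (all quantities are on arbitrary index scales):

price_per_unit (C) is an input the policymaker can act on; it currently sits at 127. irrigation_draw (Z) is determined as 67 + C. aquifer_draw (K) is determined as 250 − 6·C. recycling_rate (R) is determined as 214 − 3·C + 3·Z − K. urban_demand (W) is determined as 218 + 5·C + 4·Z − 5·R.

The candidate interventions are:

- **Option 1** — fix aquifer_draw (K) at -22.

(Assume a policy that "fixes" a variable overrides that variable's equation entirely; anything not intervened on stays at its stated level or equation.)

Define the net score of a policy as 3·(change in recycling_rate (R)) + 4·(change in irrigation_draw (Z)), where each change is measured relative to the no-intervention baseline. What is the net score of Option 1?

-1470

Baseline:
  C = 127
  Z = 67 + 127 = 194
  K = 250 − 6·127 = -512
  R = 214 − 3·127 + 3·194 − (-512) = 927
Option 1 (K := -22):
  C = 127
  Z = 67 + 127 = 194
  K = -22
  R = 214 − 3·127 + 3·194 − (-22) = 437
ΔR = 437 − 927 = -490; ΔZ = 194 − 194 = 0
Score = 3·(-490) + 4·0 = -1470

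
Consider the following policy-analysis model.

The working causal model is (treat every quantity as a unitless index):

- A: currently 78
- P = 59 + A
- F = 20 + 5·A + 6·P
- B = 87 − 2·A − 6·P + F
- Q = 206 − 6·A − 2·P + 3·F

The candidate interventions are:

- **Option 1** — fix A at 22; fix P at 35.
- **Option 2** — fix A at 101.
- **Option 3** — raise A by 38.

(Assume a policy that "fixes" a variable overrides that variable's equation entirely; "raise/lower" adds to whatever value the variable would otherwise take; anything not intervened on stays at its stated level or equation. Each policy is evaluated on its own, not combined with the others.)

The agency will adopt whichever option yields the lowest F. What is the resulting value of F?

340

Option 1 (A := 22, P := 35):
  A = 22
  P = 35
  F = 20 + 5·22 + 6·35 = 340
Option 2 (A := 101):
  A = 101
  P = 59 + 101 = 160
  F = 20 + 5·101 + 6·160 = 1485
Option 3 (A + 38):
  A = 78 + 38 = 116
  P = 59 + 116 = 175
  F = 20 + 5·116 + 6·175 = 1650
Comparing — Option 1: F=340, Option 2: F=1485, Option 3: F=1650. Lowest is 340 (Option 1).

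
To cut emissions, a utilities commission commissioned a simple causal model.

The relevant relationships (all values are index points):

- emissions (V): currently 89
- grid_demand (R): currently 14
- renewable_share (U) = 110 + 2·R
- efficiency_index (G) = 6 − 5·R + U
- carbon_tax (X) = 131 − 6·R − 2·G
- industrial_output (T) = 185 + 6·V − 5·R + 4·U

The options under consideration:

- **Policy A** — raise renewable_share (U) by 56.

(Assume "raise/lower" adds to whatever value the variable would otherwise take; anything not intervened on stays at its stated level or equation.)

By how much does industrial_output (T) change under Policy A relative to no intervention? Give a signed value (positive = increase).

Baseline:
  V = 89
  R = 14
  U = 110 + 2·14 = 138
  T = 185 + 6·89 − 5·14 + 4·138 = 1201
Policy A (U + 56):
  V = 89
  R = 14
  U = 110 + 2·14 (+56 from intervention) = 194
  T = 185 + 6·89 − 5·14 + 4·194 = 1425
Change in T: 1425 − 1201 = 224

224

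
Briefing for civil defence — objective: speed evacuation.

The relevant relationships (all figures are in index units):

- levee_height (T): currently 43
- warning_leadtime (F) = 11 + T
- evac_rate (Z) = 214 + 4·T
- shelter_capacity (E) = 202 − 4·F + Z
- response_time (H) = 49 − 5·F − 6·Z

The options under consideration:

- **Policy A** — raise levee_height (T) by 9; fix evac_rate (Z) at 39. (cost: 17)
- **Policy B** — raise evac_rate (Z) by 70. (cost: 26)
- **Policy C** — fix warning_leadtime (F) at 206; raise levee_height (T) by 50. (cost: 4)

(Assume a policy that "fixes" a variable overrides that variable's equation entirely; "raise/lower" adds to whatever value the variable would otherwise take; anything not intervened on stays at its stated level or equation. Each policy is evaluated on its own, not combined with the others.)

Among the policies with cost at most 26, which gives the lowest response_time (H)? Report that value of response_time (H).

Policy A (T + 9, Z := 39):
  T = 43 + 9 = 52
  F = 11 + 52 = 63
  Z = 39
  H = 49 − 5·63 − 6·39 = -500
Policy B (Z + 70):
  T = 43
  F = 11 + 43 = 54
  Z = 214 + 4·43 (+70 from intervention) = 456
  H = 49 − 5·54 − 6·456 = -2957
Policy C (F := 206, T + 50):
  T = 43 + 50 = 93
  F = 206
  Z = 214 + 4·93 = 586
  H = 49 − 5·206 − 6·586 = -4497
Comparing — Policy A: H=-500, Policy B: H=-2957, Policy C: H=-4497. Lowest is -4497 (Policy C).

-4497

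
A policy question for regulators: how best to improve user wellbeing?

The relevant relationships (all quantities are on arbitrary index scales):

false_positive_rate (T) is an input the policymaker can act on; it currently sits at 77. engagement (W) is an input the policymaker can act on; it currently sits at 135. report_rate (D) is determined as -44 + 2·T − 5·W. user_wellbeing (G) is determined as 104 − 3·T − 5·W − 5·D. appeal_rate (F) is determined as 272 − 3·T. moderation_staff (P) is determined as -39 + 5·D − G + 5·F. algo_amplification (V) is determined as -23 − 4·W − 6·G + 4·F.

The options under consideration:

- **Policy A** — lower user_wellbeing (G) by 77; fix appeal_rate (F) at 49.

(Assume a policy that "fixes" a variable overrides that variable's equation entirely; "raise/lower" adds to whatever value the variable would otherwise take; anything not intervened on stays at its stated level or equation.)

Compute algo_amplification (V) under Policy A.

-12043

Policy A (G − 77, F := 49):
  T = 77
  W = 135
  D = -44 + 2·77 − 5·135 = -565
  G = 104 − 3·77 − 5·135 − 5·(-565) (−77 from intervention) = 1946
  F = 49
  V = -23 − 4·135 − 6·1946 + 4·49 = -12043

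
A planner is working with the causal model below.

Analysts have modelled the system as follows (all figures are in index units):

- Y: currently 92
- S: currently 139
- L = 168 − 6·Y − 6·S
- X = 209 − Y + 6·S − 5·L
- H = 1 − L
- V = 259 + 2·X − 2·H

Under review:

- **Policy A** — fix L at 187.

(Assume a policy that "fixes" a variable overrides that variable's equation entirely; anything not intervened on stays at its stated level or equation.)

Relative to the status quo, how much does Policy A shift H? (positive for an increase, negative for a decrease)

-1405

Baseline:
  Y = 92
  S = 139
  L = 168 − 6·92 − 6·139 = -1218
  H = 1 − (-1218) = 1219
Policy A (L := 187):
  Y = 92
  S = 139
  L = 187
  H = 1 − 187 = -186
Change in H: -186 − 1219 = -1405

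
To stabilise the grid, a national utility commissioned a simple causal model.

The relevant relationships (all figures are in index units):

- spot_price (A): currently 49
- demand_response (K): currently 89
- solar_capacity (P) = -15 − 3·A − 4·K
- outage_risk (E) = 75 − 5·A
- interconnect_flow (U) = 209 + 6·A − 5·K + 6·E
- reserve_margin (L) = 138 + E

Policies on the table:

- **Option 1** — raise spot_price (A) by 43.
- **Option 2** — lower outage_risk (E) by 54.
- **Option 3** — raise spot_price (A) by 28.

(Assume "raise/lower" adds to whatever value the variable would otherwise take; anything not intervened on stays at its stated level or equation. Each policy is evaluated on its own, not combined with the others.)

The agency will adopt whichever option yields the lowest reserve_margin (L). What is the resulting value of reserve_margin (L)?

Option 1 (A + 43):
  A = 49 + 43 = 92
  E = 75 − 5·92 = -385
  L = 138 + (-385) = -247
Option 2 (E − 54):
  A = 49
  E = 75 − 5·49 (−54 from intervention) = -224
  L = 138 + (-224) = -86
Option 3 (A + 28):
  A = 49 + 28 = 77
  E = 75 − 5·77 = -310
  L = 138 + (-310) = -172
Comparing — Option 1: L=-247, Option 2: L=-86, Option 3: L=-172. Lowest is -247 (Option 1).

-247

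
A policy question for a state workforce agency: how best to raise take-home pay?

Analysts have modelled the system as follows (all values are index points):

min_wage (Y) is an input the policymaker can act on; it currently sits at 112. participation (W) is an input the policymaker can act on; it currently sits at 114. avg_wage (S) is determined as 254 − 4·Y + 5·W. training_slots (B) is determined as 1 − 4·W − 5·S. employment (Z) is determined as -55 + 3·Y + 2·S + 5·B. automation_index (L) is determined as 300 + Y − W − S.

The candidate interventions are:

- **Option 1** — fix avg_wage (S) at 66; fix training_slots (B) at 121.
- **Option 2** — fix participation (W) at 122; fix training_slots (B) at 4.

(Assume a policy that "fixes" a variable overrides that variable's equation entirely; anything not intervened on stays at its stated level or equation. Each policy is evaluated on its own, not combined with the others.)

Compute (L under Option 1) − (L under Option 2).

358

Option 1 (S := 66, B := 121):
  Y = 112
  W = 114
  S = 66
  L = 300 + 112 − 114 − 66 = 232
Option 2 (W := 122, B := 4):
  Y = 112
  W = 122
  S = 254 − 4·112 + 5·122 = 416
  L = 300 + 112 − 122 − 416 = -126
L: 232 − (-126) = 358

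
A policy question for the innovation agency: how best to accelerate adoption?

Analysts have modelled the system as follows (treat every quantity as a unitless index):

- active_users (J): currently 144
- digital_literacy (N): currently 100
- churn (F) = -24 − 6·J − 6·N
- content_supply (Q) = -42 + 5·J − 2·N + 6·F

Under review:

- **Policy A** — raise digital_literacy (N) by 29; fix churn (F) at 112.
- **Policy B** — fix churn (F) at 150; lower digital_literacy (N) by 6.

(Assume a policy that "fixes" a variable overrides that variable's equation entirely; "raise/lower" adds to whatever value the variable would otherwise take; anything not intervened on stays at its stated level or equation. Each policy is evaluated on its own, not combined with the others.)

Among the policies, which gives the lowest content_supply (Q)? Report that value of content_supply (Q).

1092

Policy A (N + 29, F := 112):
  J = 144
  N = 100 + 29 = 129
  F = 112
  Q = -42 + 5·144 − 2·129 + 6·112 = 1092
Policy B (F := 150, N − 6):
  J = 144
  N = 100 − 6 = 94
  F = 150
  Q = -42 + 5·144 − 2·94 + 6·150 = 1390
Comparing — Policy A: Q=1092, Policy B: Q=1390. Lowest is 1092 (Policy A).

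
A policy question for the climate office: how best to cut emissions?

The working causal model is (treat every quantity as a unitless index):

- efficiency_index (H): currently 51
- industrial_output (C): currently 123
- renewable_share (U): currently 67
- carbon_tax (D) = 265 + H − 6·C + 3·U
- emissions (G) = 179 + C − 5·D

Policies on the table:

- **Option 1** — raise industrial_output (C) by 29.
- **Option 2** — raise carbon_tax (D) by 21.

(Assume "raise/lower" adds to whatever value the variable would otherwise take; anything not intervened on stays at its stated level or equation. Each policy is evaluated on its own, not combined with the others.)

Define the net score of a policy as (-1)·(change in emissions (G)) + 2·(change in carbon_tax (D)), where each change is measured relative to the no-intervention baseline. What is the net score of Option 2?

147

Baseline:
  H = 51
  C = 123
  U = 67
  D = 265 + 51 − 6·123 + 3·67 = -221
  G = 179 + 123 − 5·(-221) = 1407
Option 2 (D + 21):
  H = 51
  C = 123
  U = 67
  D = 265 + 51 − 6·123 + 3·67 (+21 from intervention) = -200
  G = 179 + 123 − 5·(-200) = 1302
ΔG = 1302 − 1407 = -105; ΔD = -200 − (-221) = 21
Score = (-1)·(-105) + 2·21 = 147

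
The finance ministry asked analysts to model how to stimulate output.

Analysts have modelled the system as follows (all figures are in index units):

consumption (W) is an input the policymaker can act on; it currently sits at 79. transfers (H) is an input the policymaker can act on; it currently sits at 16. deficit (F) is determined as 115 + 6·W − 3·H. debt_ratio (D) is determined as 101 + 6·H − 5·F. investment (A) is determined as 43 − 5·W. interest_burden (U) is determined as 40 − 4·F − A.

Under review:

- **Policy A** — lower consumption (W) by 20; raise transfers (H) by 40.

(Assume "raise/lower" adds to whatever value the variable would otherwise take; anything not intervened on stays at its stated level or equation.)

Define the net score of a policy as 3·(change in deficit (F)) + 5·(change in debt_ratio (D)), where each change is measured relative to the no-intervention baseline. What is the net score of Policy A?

6480

Baseline:
  W = 79
  H = 16
  F = 115 + 6·79 − 3·16 = 541
  D = 101 + 6·16 − 5·541 = -2508
Policy A (W − 20, H + 40):
  W = 79 − 20 = 59
  H = 16 + 40 = 56
  F = 115 + 6·59 − 3·56 = 301
  D = 101 + 6·56 − 5·301 = -1068
ΔF = 301 − 541 = -240; ΔD = -1068 − (-2508) = 1440
Score = 3·(-240) + 5·1440 = 6480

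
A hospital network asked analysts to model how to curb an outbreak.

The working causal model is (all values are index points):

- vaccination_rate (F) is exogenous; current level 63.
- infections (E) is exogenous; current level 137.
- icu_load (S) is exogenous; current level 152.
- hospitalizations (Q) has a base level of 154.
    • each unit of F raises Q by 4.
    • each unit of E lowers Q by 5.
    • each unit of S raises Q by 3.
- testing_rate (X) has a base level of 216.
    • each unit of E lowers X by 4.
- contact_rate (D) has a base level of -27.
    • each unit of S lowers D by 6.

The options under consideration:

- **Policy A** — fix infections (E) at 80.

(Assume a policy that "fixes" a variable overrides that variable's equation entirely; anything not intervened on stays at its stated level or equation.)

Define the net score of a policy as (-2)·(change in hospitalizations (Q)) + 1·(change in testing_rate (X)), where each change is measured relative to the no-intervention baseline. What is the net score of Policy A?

-342

Baseline:
  F = 63
  E = 137
  S = 152
  Q = 154 + 4·63 − 5·137 + 3·152 = 177
  X = 216 − 4·137 = -332
Policy A (E := 80):
  F = 63
  E = 80
  S = 152
  Q = 154 + 4·63 − 5·80 + 3·152 = 462
  X = 216 − 4·80 = -104
ΔQ = 462 − 177 = 285; ΔX = -104 − (-332) = 228
Score = (-2)·285 + 1·228 = -342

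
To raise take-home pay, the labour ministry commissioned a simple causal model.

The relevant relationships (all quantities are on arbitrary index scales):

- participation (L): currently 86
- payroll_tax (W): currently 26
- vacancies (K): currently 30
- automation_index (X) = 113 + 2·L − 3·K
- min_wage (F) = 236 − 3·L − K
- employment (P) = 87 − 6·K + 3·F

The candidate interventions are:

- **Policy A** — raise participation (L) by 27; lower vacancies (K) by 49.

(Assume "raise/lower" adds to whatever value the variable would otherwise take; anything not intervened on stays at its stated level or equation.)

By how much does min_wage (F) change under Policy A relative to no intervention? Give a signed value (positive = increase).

-32

Baseline:
  L = 86
  K = 30
  F = 236 − 3·86 − 30 = -52
Policy A (L + 27, K − 49):
  L = 86 + 27 = 113
  K = 30 − 49 = -19
  F = 236 − 3·113 − (-19) = -84
Change in F: -84 − (-52) = -32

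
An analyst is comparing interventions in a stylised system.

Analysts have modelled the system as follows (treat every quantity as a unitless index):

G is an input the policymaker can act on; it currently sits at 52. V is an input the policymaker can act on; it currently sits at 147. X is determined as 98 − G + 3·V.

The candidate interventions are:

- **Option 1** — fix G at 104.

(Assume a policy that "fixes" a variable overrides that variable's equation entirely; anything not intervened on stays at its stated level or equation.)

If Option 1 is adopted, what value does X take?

435

Option 1 (G := 104):
  G = 104
  V = 147
  X = 98 − 104 + 3·147 = 435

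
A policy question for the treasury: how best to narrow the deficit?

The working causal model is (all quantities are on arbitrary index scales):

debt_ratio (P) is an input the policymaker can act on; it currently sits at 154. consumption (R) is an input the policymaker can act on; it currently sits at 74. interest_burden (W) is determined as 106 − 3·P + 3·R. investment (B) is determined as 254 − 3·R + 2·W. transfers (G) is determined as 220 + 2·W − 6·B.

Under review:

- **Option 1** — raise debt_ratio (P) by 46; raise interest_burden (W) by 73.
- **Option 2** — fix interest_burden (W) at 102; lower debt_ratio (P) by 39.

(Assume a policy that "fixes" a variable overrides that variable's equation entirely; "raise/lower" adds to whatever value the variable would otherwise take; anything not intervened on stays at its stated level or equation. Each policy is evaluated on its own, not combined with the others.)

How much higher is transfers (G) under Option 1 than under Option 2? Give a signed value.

3010

Option 1 (P + 46, W + 73):
  P = 154 + 46 = 200
  R = 74
  W = 106 − 3·200 + 3·74 (+73 from intervention) = -199
  B = 254 − 3·74 + 2·(-199) = -366
  G = 220 + 2·(-199) − 6·(-366) = 2018
Option 2 (W := 102, P − 39):
  P = 154 − 39 = 115
  R = 74
  W = 102
  B = 254 − 3·74 + 2·102 = 236
  G = 220 + 2·102 − 6·236 = -992
G: 2018 − (-992) = 3010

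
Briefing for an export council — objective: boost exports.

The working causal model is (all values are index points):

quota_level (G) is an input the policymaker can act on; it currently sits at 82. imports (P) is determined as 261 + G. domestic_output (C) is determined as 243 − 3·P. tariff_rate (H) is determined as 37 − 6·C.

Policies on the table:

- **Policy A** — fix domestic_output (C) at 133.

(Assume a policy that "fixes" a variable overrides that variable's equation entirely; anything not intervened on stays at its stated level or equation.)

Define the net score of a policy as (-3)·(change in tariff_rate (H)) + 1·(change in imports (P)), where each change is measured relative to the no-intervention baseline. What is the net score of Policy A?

16542

Baseline:
  G = 82
  P = 261 + 82 = 343
  C = 243 − 3·343 = -786
  H = 37 − 6·(-786) = 4753
Policy A (C := 133):
  G = 82
  P = 261 + 82 = 343
  C = 133
  H = 37 − 6·133 = -761
ΔH = -761 − 4753 = -5514; ΔP = 343 − 343 = 0
Score = (-3)·(-5514) + 1·0 = 16542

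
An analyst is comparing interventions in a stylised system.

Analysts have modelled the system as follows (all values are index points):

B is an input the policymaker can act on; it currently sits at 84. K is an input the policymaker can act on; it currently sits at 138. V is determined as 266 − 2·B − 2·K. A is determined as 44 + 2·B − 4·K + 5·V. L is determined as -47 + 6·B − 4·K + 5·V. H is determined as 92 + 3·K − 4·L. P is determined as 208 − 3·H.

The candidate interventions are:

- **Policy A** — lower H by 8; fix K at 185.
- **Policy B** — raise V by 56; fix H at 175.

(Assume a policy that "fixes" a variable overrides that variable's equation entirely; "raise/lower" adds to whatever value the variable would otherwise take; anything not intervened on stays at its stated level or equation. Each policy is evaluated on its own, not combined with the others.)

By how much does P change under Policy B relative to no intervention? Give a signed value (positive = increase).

Baseline:
  B = 84
  K = 138
  V = 266 − 2·84 − 2·138 = -178
  L = -47 + 6·84 − 4·138 + 5·(-178) = -985
  H = 92 + 3·138 − 4·(-985) = 4446
  P = 208 − 3·4446 = -13130
Policy B (V + 56, H := 175):
  B = 84
  K = 138
  V = 266 − 2·84 − 2·138 (+56 from intervention) = -122
  L = -47 + 6·84 − 4·138 + 5·(-122) = -705
  H = 175
  P = 208 − 3·175 = -317
Change in P: -317 − (-13130) = 12813

12813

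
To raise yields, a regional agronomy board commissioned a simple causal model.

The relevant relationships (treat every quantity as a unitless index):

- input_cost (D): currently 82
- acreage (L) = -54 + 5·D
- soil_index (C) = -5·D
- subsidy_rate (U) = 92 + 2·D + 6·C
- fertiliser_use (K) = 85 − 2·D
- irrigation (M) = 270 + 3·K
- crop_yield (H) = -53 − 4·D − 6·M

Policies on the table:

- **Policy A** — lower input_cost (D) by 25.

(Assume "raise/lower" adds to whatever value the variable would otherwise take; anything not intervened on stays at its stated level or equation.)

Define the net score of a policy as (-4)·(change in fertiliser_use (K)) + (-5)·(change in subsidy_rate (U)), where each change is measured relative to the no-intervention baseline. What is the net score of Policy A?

-3700

Baseline:
  D = 82
  C = 0 − 5·82 = -410
  U = 92 + 2·82 + 6·(-410) = -2204
  K = 85 − 2·82 = -79
Policy A (D − 25):
  D = 82 − 25 = 57
  C = 0 − 5·57 = -285
  U = 92 + 2·57 + 6·(-285) = -1504
  K = 85 − 2·57 = -29
ΔK = -29 − (-79) = 50; ΔU = -1504 − (-2204) = 700
Score = (-4)·50 + (-5)·700 = -3700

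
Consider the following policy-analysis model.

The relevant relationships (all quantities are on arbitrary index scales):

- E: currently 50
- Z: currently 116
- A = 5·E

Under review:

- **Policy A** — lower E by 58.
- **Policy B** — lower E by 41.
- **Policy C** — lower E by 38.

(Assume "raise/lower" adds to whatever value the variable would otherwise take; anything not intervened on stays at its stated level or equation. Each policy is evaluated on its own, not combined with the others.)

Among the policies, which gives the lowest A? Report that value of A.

Policy A (E − 58):
  E = 50 − 58 = -8
  A = 0 + 5·(-8) = -40
Policy B (E − 41):
  E = 50 − 41 = 9
  A = 0 + 5·9 = 45
Policy C (E − 38):
  E = 50 − 38 = 12
  A = 0 + 5·12 = 60
Comparing — Policy A: A=-40, Policy B: A=45, Policy C: A=60. Lowest is -40 (Policy A).

-40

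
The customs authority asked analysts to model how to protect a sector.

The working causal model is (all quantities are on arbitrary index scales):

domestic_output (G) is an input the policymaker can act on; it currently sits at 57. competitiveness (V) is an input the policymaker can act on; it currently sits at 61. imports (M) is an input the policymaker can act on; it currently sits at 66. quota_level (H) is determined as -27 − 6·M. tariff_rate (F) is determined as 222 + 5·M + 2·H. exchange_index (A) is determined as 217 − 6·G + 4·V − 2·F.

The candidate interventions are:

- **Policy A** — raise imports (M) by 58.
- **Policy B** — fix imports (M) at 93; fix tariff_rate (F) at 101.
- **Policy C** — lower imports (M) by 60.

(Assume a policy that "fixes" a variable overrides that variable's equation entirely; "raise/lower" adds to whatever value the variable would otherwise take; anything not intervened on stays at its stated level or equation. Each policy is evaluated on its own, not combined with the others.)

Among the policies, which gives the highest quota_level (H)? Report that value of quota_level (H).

-63

Policy A (M + 58):
  M = 66 + 58 = 124
  H = -27 − 6·124 = -771
Policy B (M := 93, F := 101):
  M = 93
  H = -27 − 6·93 = -585
Policy C (M − 60):
  M = 66 − 60 = 6
  H = -27 − 6·6 = -63
Comparing — Policy A: H=-771, Policy B: H=-585, Policy C: H=-63. Highest is -63 (Policy C).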